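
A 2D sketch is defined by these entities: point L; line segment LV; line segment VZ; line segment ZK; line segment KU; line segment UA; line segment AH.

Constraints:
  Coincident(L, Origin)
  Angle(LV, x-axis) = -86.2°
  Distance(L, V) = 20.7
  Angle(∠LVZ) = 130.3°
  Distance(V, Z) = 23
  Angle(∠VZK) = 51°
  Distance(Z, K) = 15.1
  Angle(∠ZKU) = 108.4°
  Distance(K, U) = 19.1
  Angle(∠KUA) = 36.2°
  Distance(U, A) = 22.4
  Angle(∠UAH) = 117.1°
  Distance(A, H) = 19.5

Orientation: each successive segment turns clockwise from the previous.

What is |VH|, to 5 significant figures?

33.207

L is at the origin; LV runs at -86.2° with length 20.7, so V = (1.3719, -20.654). ∠LVZ = 130.3° gives VZ at -135.90° from the x-axis; with |VZ| = 23.0, Z = (-15.145, -36.660). ∠VZK = 51.0° gives ZK at 95.100° from the x-axis; with |ZK| = 15.1, K = (-16.487, -21.620). ∠ZKU = 108.4° gives KU at 23.500° from the x-axis; with |KU| = 19.1, U = (1.0285, -14.004). ∠KUA = 36.2° gives UA at -120.30° from the x-axis; with |UA| = 22.4, A = (-10.273, -33.344). ∠UAH = 117.1° gives AH at 176.80° from the x-axis; with |AH| = 19.5, H = (-29.743, -32.256). Then |VH| = |H − V| = 33.207.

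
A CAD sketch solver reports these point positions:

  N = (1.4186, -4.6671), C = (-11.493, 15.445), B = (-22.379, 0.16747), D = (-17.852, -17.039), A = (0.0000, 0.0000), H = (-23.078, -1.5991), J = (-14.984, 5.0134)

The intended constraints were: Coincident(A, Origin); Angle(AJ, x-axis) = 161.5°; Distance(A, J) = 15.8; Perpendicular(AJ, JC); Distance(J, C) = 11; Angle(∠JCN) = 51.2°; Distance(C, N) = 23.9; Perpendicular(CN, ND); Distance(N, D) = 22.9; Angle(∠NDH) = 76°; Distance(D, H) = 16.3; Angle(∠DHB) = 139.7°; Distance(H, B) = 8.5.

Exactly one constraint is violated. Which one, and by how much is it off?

Distance(H, B) = 8.5 — off by 6.60.

A = (0.00, 0.00) ✓; AJ at 161.5° ✓; |AJ| = 15.80 ✓; ∠(AJ, JC) = 90.00° ✓; |JC| = 11.00 ✓; ∠JCN = 51.20° ✓; |CN| = 23.90 ✓; ∠(CN, ND) = 90.00° ✓; |ND| = 22.90 ✓; ∠NDH = 76.00° ✓; |DH| = 16.30 ✓; ∠DHB = 139.7° ✓; |HB| = 1.900 ✗.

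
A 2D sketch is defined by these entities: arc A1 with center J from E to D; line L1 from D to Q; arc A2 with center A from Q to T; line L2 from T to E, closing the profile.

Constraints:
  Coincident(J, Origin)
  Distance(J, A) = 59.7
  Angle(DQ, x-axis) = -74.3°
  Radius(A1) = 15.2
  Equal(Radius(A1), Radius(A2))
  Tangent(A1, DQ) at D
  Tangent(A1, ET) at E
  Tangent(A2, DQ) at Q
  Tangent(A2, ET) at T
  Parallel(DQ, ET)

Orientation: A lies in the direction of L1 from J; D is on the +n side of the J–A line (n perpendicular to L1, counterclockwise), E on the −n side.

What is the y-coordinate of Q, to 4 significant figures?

-53.36

Tangency of A1 to both parallel lines with radius 15.2 puts D and E at J ± 15.2·n: D = (14.63, 4.113), E = (-14.63, -4.113). Equal radii place Q and T the same way about A: Q = A + 15.2·n = (30.79, -53.36), T = A − 15.2·n = (1.522, -61.59). So Q.y = -53.36.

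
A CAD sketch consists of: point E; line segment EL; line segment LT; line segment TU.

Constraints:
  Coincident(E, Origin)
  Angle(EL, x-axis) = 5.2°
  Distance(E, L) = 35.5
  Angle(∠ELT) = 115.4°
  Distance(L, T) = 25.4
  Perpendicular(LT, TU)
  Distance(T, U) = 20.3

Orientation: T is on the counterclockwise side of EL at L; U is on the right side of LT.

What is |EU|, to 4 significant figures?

66.28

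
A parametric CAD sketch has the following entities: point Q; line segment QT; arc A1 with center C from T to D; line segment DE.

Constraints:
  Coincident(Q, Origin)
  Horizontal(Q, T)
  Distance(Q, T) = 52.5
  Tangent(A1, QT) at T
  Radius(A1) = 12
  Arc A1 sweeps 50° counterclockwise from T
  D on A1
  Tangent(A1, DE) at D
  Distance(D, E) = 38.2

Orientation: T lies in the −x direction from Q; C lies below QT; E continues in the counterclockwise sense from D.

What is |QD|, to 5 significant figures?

61.841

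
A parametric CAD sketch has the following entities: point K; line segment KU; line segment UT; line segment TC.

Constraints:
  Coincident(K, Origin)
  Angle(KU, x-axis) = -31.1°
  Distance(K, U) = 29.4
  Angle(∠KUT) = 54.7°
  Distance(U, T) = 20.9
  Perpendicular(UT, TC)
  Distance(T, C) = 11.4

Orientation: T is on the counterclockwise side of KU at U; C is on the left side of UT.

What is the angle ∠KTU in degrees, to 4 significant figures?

80.74°

K is at the origin; KU runs at -31.1° with length 29.4, so U = 29.4·(cos -31.1°, sin -31.1°) = (25.17, -15.19). ∠KUT = 54.7°, so UT runs at -31.1° + (180° − 54.7°) = 94.20° from the x-axis; with |UT| = 20.9, T = U + 20.9·(cos 94.20°, sin 94.20°) = (23.64, 5.658). Then cos ∠KTU = TK·TU / (|TK||TU|), giving 80.74°.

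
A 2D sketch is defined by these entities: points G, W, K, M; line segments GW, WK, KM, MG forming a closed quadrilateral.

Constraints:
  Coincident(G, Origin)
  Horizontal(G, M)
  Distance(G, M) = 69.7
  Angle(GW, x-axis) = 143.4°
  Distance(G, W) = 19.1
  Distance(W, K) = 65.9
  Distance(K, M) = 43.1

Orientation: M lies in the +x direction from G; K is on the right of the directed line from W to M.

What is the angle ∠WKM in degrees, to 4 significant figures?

101.8°

Checks: |WK| = 65.90 ✓; |KM| = 43.10 ✓.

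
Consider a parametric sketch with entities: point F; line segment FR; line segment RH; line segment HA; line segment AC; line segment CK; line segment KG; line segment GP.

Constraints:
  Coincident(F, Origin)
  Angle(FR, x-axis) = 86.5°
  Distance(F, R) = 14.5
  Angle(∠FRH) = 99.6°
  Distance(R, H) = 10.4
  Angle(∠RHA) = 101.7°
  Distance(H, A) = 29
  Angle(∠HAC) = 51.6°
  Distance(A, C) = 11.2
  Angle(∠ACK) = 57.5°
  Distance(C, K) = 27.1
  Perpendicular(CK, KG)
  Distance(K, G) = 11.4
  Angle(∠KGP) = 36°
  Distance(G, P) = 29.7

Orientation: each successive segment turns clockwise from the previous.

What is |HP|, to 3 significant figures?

7.92

F is at the origin; FR runs at 86.5° with length 14.5, so R = (0.885, 14.5). ∠FRH = 99.6° gives RH at 6.10° from the x-axis; with |RH| = 10.4, H = (11.2, 15.6). ∠RHA = 101.7° gives HA at -72.2° from the x-axis; with |HA| = 29.0, A = (20.1, -12.0). ∠HAC = 51.6° gives AC at 159° from the x-axis; with |AC| = 11.2, C = (9.61, -8.09). ∠ACK = 57.5° gives CK at 36.9° from the x-axis; with |CK| = 27.1, K = (31.3, 8.18). The perpendicularity gives KG at right angles to CK, so KG runs at -53.1°; with |KG| = 11.4, G = (38.1, -0.938). ∠KGP = 36.0° gives GP at 163° from the x-axis; with |GP| = 29.7, P = (9.74, 7.79). Then |HP| = |P − H| = 7.92.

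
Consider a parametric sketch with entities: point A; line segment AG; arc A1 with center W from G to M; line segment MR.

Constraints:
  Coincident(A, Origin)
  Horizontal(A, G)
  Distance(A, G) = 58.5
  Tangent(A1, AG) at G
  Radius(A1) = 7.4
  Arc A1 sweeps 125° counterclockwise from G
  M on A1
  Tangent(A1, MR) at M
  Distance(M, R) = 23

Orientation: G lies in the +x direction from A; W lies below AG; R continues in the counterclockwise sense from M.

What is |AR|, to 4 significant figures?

72.37

On A1, G sits at bearing 90° from W; a 125° counterclockwise sweep puts M at bearing 215°, so M = W + 7.4·(cos 215°, sin 215°) = (52.44, -11.64). Since A1 is tangent to MR there, WM ⟂ MR, so MR runs along (−sin 215°, cos 215°); with |MR| = 23.0, R = (65.63, -30.48). Then |AR| = |R − A| = 72.37.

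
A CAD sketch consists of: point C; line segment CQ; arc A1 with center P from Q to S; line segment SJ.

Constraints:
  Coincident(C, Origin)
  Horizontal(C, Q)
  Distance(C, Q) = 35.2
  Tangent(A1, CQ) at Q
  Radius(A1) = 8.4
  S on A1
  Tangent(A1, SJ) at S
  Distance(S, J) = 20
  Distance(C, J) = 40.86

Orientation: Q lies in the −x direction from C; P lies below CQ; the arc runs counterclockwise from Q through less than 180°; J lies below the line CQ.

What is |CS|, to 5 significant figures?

43.849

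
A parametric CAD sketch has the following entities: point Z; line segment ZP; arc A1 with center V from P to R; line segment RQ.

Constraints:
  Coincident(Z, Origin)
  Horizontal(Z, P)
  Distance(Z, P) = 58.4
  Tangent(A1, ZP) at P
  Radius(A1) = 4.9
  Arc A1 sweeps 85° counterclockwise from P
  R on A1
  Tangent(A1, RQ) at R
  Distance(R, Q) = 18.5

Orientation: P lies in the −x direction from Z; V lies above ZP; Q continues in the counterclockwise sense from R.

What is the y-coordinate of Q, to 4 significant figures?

22.90

On A1, P sits at bearing -90° from V; an 85° counterclockwise sweep puts R at bearing -5°, so R = V + 4.9·(cos -5°, sin -5°) = (-53.52, 4.473). A1 meets RQ tangentially, so VR is at right angles to RQ, so RQ runs along (−sin -5°, cos -5°); with |RQ| = 18.5, Q = (-51.91, 22.90). So Q.y = 22.90.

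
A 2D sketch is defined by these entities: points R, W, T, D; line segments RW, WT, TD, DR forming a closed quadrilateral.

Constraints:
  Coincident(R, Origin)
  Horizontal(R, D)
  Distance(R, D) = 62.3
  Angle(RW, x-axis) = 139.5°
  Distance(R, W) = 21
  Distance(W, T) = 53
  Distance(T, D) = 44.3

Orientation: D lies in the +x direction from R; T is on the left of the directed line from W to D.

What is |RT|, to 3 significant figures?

47.1

R is at the origin; RD is horizontal with |RD| = 62.3 and D in +x, so D = (62.3, 0). RW runs at 139.5° with |RW| = 21.0, so W = (-16.0, 13.6). T is determined by |WT| = 53.0 and |TD| = 44.3 together: it lies at the intersection of circle(W, 53.0) and circle(D, 44.3). With |WD| = 79.4, the foot of the radical line on WD is 45.1 from W and the perpendicular offset is √(53.0² − 45.1²) = 27.9. Taking the left-of-WD solution: T = (33.2, 33.4).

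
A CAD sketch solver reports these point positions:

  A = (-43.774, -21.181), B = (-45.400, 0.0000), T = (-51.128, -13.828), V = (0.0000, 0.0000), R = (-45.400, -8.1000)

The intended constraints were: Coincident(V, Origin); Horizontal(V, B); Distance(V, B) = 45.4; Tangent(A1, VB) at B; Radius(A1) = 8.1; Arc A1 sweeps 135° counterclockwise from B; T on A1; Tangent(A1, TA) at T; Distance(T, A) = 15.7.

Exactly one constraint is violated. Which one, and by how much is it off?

Distance(T, A) = 15.7 — off by 5.30.

V = (0.00, 0.00) ✓; V.y = 0.00, B.y = 0.00 ✓; |VB| = 45.40 ✓; ∠(RB, BV) = 90.00° ✓; |RB| = 8.100 ✓; bearing(R→T) − bearing(R→B) = 135.0° ✓; |RT| = 8.101 ✓; ∠(RT, TA) = 90.00° ✓; |TA| = 10.40 ✗.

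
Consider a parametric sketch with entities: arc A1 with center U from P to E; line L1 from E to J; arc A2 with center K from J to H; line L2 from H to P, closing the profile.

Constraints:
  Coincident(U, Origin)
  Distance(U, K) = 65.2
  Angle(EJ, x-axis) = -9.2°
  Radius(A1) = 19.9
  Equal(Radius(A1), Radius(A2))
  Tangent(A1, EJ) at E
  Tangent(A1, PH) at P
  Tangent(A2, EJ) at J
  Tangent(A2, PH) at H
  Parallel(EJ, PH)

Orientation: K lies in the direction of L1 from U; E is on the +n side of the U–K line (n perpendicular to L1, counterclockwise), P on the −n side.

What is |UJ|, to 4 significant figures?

68.17

The slot axis is L1's direction at -9.2°, so u = (cos -9.2°, sin -9.2°) = (0.9871, -0.1599) and n = (−sin -9.2°, cos -9.2°) = (0.1599, 0.9871). U is at the origin and K lies 65.2 along u from U, so K = 65.2·u = (64.36, -10.42). Tangency of A1 to both parallel lines with radius 19.9 puts E and P at U ± 19.9·n: E = (3.182, 19.64), P = (-3.182, -19.64). Equal radii place J and H the same way about K: J = K + 19.9·n = (67.54, 9.220), H = K − 19.9·n = (61.18, -30.07). Then |UJ| = |J − U| = 68.17.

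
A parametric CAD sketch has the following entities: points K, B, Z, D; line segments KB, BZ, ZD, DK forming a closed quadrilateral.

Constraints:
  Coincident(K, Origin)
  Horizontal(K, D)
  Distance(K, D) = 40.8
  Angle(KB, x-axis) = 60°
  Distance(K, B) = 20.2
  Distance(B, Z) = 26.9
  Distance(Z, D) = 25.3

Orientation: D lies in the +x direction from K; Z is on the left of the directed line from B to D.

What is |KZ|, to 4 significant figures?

43.72

Checks: |BZ| = 26.90 ✓; |ZD| = 25.30 ✓.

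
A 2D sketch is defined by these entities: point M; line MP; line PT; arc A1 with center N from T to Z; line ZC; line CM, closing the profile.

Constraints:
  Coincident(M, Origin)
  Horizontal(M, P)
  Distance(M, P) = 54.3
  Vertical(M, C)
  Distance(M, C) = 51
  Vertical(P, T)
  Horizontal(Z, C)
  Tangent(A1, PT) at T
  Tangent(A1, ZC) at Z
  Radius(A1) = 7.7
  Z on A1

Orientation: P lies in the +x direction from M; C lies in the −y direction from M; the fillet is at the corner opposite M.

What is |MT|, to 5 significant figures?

69.451

M is at the origin; M and P share the same y with |MP| = 54.3 and P on the +x side, so P = (54.300, 0.0000). MC is vertical with |MC| = 51.0 and C on the −y side, so C = (0.0000, -51.000). The virtual corner opposite M is at (54.300, -51.000). Since A1 is tangent to PT there, NT ⟂ PT and tangency of A1 to ZC means the radius NZ is perpendicular to ZC, with radius 7.7, so the center N sits 7.7 in from both sides at N = (46.600, -43.300). That places the tangent points at T = (54.300, -43.300) on PT and Z = (46.600, -51.000) on ZC. Then |MT| = |T − M| = 69.451.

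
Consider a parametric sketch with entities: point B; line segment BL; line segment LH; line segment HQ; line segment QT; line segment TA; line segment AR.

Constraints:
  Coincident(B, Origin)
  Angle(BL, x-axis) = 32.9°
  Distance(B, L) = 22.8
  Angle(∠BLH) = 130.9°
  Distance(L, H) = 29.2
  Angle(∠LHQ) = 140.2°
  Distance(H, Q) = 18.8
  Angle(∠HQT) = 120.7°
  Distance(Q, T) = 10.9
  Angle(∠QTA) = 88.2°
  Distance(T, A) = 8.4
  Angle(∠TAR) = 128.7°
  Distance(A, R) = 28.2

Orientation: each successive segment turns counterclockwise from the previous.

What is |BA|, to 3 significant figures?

48.8

B is at the origin; BL runs at 32.9° with length 22.8, so L = (19.1, 12.4). ∠BLH = 130.9° gives LH at 82.0° from the x-axis; with |LH| = 29.2, H = (23.2, 41.3). ∠LHQ = 140.2° gives HQ at 122° from the x-axis; with |HQ| = 18.8, Q = (13.3, 57.3). ∠HQT = 120.7° gives QT at -179° from the x-axis; with |QT| = 10.9, T = (2.40, 57.1). ∠QTA = 88.2° gives TA at -87.1° from the x-axis; with |TA| = 8.4, A = (2.83, 48.7). Then |BA| = |A − B| = 48.8.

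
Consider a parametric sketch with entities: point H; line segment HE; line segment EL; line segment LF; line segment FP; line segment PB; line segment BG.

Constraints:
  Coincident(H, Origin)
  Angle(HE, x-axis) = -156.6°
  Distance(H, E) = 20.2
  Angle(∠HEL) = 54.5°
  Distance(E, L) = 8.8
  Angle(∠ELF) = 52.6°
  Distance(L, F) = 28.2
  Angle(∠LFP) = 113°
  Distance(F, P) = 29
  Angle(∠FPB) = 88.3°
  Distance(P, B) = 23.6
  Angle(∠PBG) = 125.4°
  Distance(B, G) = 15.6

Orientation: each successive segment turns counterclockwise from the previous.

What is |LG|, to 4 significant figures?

27.08

H is at the origin; HE runs at -156.6° with length 20.2, so E = (-18.54, -8.022). ∠HEL = 54.5° gives EL at -31.10° from the x-axis; with |EL| = 8.8, L = (-11.00, -12.57). ∠ELF = 52.6° gives LF at 96.30° from the x-axis; with |LF| = 28.2, F = (-14.10, 15.46). ∠LFP = 113.0° gives FP at 163.3° from the x-axis; with |FP| = 29.0, P = (-41.87, 23.80). ∠FPB = 88.3° gives PB at -105.0° from the x-axis; with |PB| = 23.6, B = (-47.98, 0.9994). ∠PBG = 125.4° gives BG at -50.40° from the x-axis; with |BG| = 15.6, G = (-38.04, -11.02). Then |LG| = |G − L| = 27.08.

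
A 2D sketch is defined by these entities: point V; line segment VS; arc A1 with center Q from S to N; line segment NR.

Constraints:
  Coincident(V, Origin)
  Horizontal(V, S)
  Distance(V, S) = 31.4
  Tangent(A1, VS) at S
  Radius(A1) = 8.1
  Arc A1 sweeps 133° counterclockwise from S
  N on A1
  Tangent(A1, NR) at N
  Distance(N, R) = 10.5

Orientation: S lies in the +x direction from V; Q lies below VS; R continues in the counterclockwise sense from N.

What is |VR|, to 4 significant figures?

38.97

V is at the origin; V and S share the same y with |VS| = 31.4 and S on the +x side, so S = (31.40, 0.000). The tangent condition forces QS to be normal to VS, so Q = S + (0, -8.1) = (31.40, -8.100). On A1, S sits at bearing 90° from Q; a 133° counterclockwise sweep puts N at bearing 223°, so N = Q + 8.1·(cos 223°, sin 223°) = (25.48, -13.62). Tangency of A1 to NR means the radius QN is perpendicular to NR, so NR runs along (−sin 223°, cos 223°); with |NR| = 10.5, R = (32.64, -21.30). Then |VR| = |R − V| = 38.97.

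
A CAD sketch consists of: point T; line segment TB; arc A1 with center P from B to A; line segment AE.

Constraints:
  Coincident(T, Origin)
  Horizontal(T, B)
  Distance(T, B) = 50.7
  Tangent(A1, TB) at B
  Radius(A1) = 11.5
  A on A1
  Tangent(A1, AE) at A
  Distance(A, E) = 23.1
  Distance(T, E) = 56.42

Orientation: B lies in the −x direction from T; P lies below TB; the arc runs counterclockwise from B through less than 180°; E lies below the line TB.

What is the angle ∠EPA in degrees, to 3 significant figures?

63.5°

Checks: ∠(PB, BT) = 90.00° ✓; |PB| = 11.50 ✓; |PA| = 11.50 ✓; ∠(PA, AE) = 90.00° ✓; |AE| = 23.10 ✓; |TE| = 56.42 ✓.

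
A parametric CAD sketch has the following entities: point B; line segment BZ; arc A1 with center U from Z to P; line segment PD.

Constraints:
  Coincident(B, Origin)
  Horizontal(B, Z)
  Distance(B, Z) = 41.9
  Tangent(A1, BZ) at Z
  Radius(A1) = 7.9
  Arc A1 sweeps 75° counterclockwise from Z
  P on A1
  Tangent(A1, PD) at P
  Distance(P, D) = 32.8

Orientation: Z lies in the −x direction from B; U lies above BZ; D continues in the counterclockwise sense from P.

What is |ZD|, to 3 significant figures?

40.9

B is at the origin; B and Z share the same y with |BZ| = 41.9 and Z on the −x side, so Z = (-41.9, 0.00). A1 meets BZ tangentially, so UZ is at right angles to BZ, so U = Z + (0, 7.9) = (-41.9, 7.90). On A1, Z sits at bearing -90° from U; a 75° counterclockwise sweep puts P at bearing -15°, so P = U + 7.9·(cos -15°, sin -15°) = (-34.3, 5.86). A1 meets PD tangentially, so UP is at right angles to PD, so PD runs along (−sin -15°, cos -15°); with |PD| = 32.8, D = (-25.8, 37.5). Then |ZD| = |D − Z| = 40.9.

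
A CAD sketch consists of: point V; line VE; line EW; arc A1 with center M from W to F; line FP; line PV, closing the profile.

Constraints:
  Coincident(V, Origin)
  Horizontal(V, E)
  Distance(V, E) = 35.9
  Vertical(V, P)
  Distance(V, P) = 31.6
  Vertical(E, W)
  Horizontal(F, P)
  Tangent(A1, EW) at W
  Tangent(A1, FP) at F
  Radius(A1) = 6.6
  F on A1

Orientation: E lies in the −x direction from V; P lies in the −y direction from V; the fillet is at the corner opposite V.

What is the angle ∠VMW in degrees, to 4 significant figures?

139.5°

The virtual corner opposite V is at (-35.90, -31.60). A1 meets EW tangentially, so MW is at right angles to EW and the tangent condition forces MF to be normal to FP, with radius 6.6, so the center M sits 6.6 in from both sides at M = (-29.30, -25.00). That places the tangent points at W = (-35.90, -25.00) on EW and F = (-29.30, -31.60) on FP. Then cos ∠VMW = MV·MW / (|MV||MW|), giving 139.5°.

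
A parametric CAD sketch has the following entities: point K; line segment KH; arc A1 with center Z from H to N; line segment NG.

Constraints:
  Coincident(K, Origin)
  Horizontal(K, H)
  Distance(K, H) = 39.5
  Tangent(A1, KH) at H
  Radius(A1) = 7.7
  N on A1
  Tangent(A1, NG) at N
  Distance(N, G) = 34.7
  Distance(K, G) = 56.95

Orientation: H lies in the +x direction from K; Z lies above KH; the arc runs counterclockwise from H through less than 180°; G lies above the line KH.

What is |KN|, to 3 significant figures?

47.9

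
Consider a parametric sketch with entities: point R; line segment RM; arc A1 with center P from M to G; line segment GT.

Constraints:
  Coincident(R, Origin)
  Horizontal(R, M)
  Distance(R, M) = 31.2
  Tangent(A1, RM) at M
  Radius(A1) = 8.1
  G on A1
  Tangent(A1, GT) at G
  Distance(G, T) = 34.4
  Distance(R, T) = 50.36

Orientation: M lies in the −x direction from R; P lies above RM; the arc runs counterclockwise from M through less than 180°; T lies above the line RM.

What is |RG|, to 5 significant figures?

24.747

Checks: ∠(PM, MR) = 90.00° ✓; |PG| = 8.100 ✓; ∠(PG, GT) = 90.00° ✓; |GT| = 34.40 ✓; |RT| = 50.36 ✓.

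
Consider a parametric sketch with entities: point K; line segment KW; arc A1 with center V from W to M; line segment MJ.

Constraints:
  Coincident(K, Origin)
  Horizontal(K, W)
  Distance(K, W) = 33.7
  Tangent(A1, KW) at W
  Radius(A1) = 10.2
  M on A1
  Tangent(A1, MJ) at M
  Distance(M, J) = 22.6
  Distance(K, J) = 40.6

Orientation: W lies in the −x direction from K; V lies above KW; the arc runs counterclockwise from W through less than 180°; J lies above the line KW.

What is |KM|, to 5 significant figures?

25.667

K is at the origin; K and W share the same y with |KW| = 33.7 and W on the −x side, so W = (-33.700, 0.0000). A1 meets KW tangentially, so VW is at right angles to KW, so V = W + (0, 10.2) = (-33.700, 10.200). Since VM ⟂ MJ (tangency), |VJ| = √(10.2² + 22.6²) = 24.795 regardless of where M sits on A1. So J lies on both circle(K, 40.6) and circle(V, 24.795); the above-KW intersection is J = (-23.765, 32.918). M is the foot of the tangent from J: M = (-23.501, 10.319).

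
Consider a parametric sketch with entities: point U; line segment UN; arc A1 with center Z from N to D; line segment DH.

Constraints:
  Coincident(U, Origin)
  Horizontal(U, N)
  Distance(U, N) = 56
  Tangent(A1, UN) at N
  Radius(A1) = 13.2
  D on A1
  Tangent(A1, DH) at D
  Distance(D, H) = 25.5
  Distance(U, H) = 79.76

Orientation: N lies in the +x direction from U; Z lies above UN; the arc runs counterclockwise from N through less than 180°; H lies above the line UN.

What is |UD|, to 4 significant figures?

70.37

Checks: U.y = 0.00, N.y = 0.00 ✓; |UN| = 56.00 ✓; |ZD| = 13.20 ✓; ∠(ZD, DH) = 90.00° ✓; |DH| = 25.50 ✓; |UH| = 79.76 ✓.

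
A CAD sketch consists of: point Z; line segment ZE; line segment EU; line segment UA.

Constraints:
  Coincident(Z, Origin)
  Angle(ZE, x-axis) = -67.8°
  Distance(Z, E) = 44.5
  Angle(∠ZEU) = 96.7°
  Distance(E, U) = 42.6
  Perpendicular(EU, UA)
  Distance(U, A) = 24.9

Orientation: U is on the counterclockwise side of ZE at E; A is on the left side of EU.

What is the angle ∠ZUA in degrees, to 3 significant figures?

47.2°

Z is at the origin; ZE runs at -67.8° with length 44.5, so E = 44.5·(cos -67.8°, sin -67.8°) = (16.8, -41.2). ∠ZEU = 96.7°, so EU runs at -67.8° + (180° − 96.7°) = 15.5° from the x-axis; with |EU| = 42.6, U = E + 42.6·(cos 15.5°, sin 15.5°) = (57.9, -29.8). EU is perpendicular to UA; with |UA| = 24.9 on the left of EU, A = U + 24.9·(-0.267, 0.964) = (51.2, -5.82). Then cos ∠ZUA = UZ·UA / (|UZ||UA|), giving 47.2°.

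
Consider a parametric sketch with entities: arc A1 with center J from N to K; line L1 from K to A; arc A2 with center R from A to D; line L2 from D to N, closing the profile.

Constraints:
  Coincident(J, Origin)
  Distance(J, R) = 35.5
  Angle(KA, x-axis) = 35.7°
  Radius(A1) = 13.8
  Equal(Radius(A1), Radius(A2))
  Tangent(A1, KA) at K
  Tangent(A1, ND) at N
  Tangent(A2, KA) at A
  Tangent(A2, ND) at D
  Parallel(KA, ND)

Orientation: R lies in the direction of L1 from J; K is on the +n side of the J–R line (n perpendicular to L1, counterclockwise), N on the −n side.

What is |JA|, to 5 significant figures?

38.088

The slot axis is L1's direction at 35.7°, so u = (cos 35.7°, sin 35.7°) = (0.81208, 0.58354) and n = (−sin 35.7°, cos 35.7°) = (-0.58354, 0.81208). J is at the origin and R lies 35.5 along u from J, so R = 35.5·u = (28.829, 20.716). Tangency of A1 to both parallel lines with radius 13.8 puts K and N at J ± 13.8·n: K = (-8.0529, 11.207), N = (8.0529, -11.207). Equal radii place A and D the same way about R: A = R + 13.8·n = (20.776, 31.922), D = R − 13.8·n = (36.882, 9.5090). Then |JA| = |A − J| = 38.088.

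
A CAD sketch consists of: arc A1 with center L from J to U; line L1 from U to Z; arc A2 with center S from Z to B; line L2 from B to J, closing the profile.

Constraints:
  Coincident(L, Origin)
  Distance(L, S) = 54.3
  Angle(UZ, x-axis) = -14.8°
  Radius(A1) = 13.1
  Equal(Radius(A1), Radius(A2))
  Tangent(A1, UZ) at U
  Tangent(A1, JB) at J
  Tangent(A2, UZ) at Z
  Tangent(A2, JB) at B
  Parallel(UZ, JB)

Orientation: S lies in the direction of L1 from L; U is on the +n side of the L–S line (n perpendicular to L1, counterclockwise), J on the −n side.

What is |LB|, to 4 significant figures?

55.86

Tangency of A1 to both parallel lines with radius 13.1 puts U and J at L ± 13.1·n: U = (3.346, 12.67), J = (-3.346, -12.67). Equal radii place Z and B the same way about S: Z = S + 13.1·n = (55.84, -1.205), B = S − 13.1·n = (49.15, -26.54). Then |LB| = |B − L| = 55.86.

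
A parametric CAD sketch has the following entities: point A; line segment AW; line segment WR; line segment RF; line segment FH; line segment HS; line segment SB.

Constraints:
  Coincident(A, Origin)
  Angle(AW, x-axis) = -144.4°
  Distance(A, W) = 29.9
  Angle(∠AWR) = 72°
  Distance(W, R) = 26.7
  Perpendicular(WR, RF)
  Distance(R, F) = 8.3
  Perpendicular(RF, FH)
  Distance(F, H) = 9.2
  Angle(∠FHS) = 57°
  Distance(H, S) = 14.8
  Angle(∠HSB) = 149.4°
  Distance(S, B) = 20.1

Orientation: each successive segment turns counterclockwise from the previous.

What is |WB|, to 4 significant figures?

45.48

∠FHS = 57.0° gives HS at -93.40° from the x-axis; with |HS| = 14.8, S = (-6.178, -35.88). ∠HSB = 149.4° gives SB at -62.80° from the x-axis; with |SB| = 20.1, B = (3.009, -53.76). Then |WB| = |B − W| = 45.48.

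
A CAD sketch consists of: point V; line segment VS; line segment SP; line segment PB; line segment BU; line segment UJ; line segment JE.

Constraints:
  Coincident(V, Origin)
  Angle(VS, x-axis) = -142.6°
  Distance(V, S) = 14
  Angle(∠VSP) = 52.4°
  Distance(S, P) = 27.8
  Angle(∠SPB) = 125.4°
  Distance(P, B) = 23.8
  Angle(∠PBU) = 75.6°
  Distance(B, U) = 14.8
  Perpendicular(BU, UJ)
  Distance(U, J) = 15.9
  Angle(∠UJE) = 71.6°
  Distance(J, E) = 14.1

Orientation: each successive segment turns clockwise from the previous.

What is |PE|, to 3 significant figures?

12.4

V is at the origin; VS runs at -142.6° with length 14.0, so S = (-11.1, -8.50). ∠VSP = 52.4° gives SP at 89.8° from the x-axis; with |SP| = 27.8, P = (-11.0, 19.3). ∠SPB = 125.4° gives PB at 35.2° from the x-axis; with |PB| = 23.8, B = (8.42, 33.0). ∠PBU = 75.6° gives BU at -69.2° from the x-axis; with |BU| = 14.8, U = (13.7, 19.2). The perpendicularity gives UJ at right angles to BU, so UJ runs at -159°; with |UJ| = 15.9, J = (-1.18, 13.5). ∠UJE = 71.6° gives JE at 92.4° from the x-axis; with |JE| = 14.1, E = (-1.78, 27.6). Then |PE| = |E − P| = 12.4.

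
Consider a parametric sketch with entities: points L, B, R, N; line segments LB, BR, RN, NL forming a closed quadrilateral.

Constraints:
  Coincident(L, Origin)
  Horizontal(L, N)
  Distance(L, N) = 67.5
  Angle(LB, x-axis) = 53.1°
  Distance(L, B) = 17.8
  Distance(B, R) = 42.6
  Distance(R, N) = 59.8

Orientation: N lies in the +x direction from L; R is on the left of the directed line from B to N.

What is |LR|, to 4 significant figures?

60.38

L is at the origin; LN is horizontal with |LN| = 67.5 and N in +x, so N = (67.5, 0). LB runs at 53.1° with |LB| = 17.8, so B = (10.69, 14.23). R is determined by |BR| = 42.6 and |RN| = 59.8 together: it lies at the intersection of circle(B, 42.6) and circle(N, 59.8). With |BN| = 58.57, the foot of the radical line on BN is 14.25 from B and the perpendicular offset is √(42.6² − 14.25²) = 40.15. Taking the left-of-BN solution: R = (34.27, 49.71).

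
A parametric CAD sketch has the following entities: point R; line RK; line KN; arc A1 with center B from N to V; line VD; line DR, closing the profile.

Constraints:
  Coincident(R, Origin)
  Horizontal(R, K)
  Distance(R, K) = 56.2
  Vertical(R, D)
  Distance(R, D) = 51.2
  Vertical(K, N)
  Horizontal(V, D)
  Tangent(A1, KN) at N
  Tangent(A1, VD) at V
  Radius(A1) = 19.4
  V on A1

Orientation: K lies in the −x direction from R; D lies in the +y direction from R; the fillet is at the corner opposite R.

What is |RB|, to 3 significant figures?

48.6

R is at the origin; RK is horizontal with |RK| = 56.2 and K on the −x side, so K = (-56.2, 0.00). R and D share the same x with |RD| = 51.2 and D on the +y side, so D = (0.00, 51.2). The virtual corner opposite R is at (-56.2, 51.2). The tangent condition forces BN to be normal to KN and tangency of A1 to VD means the radius BV is perpendicular to VD, with radius 19.4, so the center B sits 19.4 in from both sides at B = (-36.8, 31.8). Then |RB| = |B − R| = 48.6.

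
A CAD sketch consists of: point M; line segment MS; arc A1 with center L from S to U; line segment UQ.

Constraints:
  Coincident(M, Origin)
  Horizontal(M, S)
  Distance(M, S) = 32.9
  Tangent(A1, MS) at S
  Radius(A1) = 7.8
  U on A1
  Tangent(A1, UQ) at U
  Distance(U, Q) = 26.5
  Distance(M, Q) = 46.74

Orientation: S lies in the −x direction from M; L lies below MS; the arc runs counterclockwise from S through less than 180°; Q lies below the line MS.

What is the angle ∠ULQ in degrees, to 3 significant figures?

73.6°

Checks: |LU| = 7.800 ✓; ∠(LU, UQ) = 90.00° ✓; |UQ| = 26.50 ✓; |MQ| = 46.74 ✓.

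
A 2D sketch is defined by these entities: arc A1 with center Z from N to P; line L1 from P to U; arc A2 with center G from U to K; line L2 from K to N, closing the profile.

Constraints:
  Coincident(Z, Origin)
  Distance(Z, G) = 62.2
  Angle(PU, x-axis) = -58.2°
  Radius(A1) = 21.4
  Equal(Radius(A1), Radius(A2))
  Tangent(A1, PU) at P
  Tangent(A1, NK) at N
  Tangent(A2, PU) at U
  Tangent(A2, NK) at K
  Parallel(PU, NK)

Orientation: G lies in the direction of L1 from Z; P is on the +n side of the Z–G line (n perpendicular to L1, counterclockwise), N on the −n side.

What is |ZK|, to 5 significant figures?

65.778

Tangency of A1 to both parallel lines with radius 21.4 puts P and N at Z ± 21.4·n: P = (18.188, 11.277), N = (-18.188, -11.277). Equal radii place U and K the same way about G: U = G + 21.4·n = (50.964, -41.586), K = G − 21.4·n = (14.589, -64.140). Then |ZK| = |K − Z| = 65.778.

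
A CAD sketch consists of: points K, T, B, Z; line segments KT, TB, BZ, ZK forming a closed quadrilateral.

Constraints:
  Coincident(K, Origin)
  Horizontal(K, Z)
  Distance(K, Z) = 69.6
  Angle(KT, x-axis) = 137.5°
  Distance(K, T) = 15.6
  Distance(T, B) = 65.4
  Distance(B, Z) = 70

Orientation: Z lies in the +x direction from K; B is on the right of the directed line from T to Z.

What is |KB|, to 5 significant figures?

51.064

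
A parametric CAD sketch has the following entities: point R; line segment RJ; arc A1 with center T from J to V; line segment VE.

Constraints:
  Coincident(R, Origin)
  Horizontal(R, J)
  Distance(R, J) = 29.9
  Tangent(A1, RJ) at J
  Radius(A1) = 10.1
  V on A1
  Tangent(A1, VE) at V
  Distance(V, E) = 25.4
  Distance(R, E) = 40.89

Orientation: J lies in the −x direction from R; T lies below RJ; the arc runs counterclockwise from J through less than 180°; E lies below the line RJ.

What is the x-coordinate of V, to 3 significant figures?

-37.3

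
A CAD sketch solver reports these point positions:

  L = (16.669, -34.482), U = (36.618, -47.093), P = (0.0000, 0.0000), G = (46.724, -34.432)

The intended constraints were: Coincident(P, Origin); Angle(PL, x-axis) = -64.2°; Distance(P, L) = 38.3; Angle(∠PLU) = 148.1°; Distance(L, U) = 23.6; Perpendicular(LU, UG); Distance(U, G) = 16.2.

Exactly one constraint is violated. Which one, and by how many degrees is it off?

Perpendicular(LU, UG) — off by 6.30°.

P = (0.00, 0.00) ✓; PL at -64.20° ✓; |PL| = 38.30 ✓; ∠PLU = 148.1° ✓; |LU| = 23.60 ✓; ∠(LU, UG) = 83.70° ✗; |UG| = 16.20 ✓.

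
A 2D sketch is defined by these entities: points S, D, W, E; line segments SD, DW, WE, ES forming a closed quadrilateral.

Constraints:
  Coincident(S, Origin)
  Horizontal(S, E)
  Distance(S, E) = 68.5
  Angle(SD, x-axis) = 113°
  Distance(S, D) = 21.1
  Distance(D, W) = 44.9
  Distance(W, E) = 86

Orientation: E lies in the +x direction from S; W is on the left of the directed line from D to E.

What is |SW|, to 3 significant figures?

61.8

Checks: |DW| = 44.90 ✓; |WE| = 86.00 ✓.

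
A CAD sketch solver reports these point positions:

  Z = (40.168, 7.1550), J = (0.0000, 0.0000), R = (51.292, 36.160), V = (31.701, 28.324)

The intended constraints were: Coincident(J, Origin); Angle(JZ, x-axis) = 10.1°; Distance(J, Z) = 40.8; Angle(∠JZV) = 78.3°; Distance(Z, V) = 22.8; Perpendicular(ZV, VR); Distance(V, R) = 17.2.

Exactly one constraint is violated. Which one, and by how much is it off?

Distance(V, R) = 17.2 — off by 3.90.

J = (0.00, 0.00) ✓; JZ at 10.10° ✓; |JZ| = 40.80 ✓; ∠JZV = 78.30° ✓; |ZV| = 22.80 ✓; ∠(ZV, VR) = 90.00° ✓; |VR| = 21.10 ✗.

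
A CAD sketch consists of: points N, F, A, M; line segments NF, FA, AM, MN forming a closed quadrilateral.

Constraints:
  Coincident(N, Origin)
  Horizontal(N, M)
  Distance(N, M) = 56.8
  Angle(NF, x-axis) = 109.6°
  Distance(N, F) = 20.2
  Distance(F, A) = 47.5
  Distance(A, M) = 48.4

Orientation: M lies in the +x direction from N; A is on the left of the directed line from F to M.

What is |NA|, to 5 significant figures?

54.903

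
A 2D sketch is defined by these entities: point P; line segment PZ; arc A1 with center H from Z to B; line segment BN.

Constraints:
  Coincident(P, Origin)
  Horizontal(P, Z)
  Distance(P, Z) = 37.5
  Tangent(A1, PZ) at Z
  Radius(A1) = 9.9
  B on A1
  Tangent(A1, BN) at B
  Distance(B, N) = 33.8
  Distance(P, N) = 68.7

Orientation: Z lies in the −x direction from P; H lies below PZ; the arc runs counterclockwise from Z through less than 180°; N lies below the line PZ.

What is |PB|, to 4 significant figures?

47.62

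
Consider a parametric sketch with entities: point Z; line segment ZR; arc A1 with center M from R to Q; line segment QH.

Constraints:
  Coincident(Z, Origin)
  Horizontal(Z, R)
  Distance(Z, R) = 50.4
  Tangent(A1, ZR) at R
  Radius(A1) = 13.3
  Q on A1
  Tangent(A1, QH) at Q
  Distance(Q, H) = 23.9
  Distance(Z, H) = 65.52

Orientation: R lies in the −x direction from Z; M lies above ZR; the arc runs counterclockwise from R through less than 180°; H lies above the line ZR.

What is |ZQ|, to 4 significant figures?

43.93

Z is at the origin; Z and R share the same y with |ZR| = 50.4 and R on the −x side, so R = (-50.40, 0.000). Since A1 is tangent to ZR there, MR ⟂ ZR, so M = R + (0, 13.3) = (-50.40, 13.30). Since MQ ⟂ QH (tangency), |MH| = √(13.3² + 23.9²) = 27.35 regardless of where Q sits on A1. So H lies on both circle(Z, 65.52) and circle(M, 27.35); the above-ZR intersection is H = (-51.40, 40.63). Q is the foot of the tangent from H: Q = (-39.02, 20.19).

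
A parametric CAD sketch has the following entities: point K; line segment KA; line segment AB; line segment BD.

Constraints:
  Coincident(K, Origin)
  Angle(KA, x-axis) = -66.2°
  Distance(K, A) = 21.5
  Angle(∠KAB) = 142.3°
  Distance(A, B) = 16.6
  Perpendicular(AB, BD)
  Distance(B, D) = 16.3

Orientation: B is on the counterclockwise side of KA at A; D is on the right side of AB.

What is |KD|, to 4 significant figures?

44.69

K is at the origin; KA runs at -66.2° with length 21.5, so A = 21.5·(cos -66.2°, sin -66.2°) = (8.676, -19.67). ∠KAB = 142.3°, so AB runs at -66.2° + (180° − 142.3°) = -28.50° from the x-axis; with |AB| = 16.6, B = A + 16.6·(cos -28.50°, sin -28.50°) = (23.26, -27.59). AB ⟂ BD; with |BD| = 16.3 on the right of AB, D = B + 16.3·(-0.4772, -0.8788) = (15.49, -41.92). Then |KD| = |D − K| = 44.69.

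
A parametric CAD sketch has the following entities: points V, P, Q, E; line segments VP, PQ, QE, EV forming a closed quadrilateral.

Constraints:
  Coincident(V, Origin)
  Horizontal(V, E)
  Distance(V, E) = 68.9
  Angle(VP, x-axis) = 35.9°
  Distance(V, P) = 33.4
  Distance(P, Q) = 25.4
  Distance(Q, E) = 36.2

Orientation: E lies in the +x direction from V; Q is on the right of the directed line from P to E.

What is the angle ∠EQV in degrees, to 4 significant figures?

163.1°

Checks: |PQ| = 25.40 ✓; |QE| = 36.20 ✓.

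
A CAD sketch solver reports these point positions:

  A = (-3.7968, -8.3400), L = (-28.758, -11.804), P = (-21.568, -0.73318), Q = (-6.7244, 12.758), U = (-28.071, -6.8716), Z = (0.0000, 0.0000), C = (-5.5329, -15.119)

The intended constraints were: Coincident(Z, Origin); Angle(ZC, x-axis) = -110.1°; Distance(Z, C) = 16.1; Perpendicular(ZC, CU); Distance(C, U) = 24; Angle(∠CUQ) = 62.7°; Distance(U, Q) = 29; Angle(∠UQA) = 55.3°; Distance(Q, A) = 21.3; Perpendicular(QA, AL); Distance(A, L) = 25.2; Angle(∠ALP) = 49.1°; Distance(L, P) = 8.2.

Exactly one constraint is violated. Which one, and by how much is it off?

Distance(L, P) = 8.2 — off by 5.00.

Z = (0.00, 0.00) ✓; ZC at -110.1° ✓; |ZC| = 16.10 ✓; ∠(ZC, CU) = 90.00° ✓; |CU| = 24.00 ✓; ∠CUQ = 62.70° ✓; |UQ| = 29.00 ✓; ∠UQA = 55.30° ✓; |QA| = 21.30 ✓; ∠(QA, AL) = 90.00° ✓; |AL| = 25.20 ✓; ∠ALP = 49.10° ✓; |LP| = 13.20 ✗.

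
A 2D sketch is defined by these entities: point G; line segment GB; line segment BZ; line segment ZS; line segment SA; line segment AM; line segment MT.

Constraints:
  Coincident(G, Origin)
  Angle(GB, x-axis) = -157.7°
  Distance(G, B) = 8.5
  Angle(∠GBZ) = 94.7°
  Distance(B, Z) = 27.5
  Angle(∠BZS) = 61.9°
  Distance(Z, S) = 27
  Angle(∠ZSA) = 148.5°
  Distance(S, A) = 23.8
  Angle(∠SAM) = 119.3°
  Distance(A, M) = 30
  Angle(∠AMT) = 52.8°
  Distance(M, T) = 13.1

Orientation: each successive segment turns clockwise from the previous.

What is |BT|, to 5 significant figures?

25.077

∠SAM = 119.3° gives AM at -93.300° from the x-axis; with |AM| = 30.0, M = (24.969, -22.014). ∠AMT = 52.8° gives MT at 139.50° from the x-axis; with |MT| = 13.1, T = (15.008, -13.506). Then |BT| = |T − B| = 25.077.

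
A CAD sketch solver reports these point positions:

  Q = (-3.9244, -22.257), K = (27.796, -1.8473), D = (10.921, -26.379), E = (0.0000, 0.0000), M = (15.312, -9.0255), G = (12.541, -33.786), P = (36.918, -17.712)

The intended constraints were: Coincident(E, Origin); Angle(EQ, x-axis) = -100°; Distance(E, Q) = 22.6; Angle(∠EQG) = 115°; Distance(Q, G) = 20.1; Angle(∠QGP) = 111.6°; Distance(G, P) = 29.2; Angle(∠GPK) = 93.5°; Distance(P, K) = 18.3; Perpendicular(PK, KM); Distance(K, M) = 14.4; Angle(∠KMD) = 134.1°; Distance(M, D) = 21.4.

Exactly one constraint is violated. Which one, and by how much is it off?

Distance(M, D) = 21.4 — off by 3.50.

E = (0.00, 0.00) ✓; EQ at -100.0° ✓; |EQ| = 22.60 ✓; ∠EQG = 115.0° ✓; |QG| = 20.10 ✓; ∠QGP = 111.6° ✓; |GP| = 29.20 ✓; ∠GPK = 93.50° ✓; |PK| = 18.30 ✓; ∠(PK, KM) = 90.00° ✓; |KM| = 14.40 ✓; ∠KMD = 134.1° ✓; |MD| = 17.90 ✗.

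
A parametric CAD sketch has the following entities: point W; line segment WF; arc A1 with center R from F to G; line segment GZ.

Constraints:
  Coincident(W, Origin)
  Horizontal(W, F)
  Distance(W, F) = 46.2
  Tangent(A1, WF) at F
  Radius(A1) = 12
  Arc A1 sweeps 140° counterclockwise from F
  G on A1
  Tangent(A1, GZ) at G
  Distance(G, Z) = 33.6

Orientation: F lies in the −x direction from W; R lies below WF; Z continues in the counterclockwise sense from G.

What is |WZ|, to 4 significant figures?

51.23

On A1, F sits at bearing 90° from R; a 140° counterclockwise sweep puts G at bearing 230°, so G = R + 12.0·(cos 230°, sin 230°) = (-53.91, -21.19). Tangency of A1 to GZ means the radius RG is perpendicular to GZ, so GZ runs along (−sin 230°, cos 230°); with |GZ| = 33.6, Z = (-28.17, -42.79). Then |WZ| = |Z − W| = 51.23.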